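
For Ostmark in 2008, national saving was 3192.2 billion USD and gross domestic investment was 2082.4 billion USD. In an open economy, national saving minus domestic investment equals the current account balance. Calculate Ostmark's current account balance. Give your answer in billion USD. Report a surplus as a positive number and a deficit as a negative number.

1109.8

S - I = CA (net lending to the rest of the world).
CA = S - I = 3192.2 - 2082.4 = 1109.8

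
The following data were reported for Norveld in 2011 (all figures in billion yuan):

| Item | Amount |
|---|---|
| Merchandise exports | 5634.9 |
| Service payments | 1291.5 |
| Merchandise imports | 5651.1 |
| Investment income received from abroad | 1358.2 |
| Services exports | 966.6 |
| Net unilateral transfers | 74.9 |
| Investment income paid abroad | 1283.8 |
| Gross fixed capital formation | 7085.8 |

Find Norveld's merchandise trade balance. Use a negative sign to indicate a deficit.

-16.2

Goods balance = 5634.9 - 5651.1 = -16.2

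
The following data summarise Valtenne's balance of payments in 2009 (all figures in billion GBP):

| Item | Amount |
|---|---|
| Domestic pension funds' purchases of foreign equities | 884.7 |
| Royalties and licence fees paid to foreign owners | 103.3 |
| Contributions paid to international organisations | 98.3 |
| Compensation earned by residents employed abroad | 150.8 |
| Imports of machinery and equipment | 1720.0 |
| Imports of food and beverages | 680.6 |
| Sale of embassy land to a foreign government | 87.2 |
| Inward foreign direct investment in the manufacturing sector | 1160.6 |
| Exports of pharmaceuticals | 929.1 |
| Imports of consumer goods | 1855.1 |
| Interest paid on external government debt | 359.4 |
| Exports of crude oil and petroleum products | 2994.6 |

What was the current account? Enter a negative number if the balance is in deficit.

-742.2

Goods: 929.1 - 1855.1 - 1720.0 + 2994.6 - 680.6 = -332.0
Services: -103.3
Primary income: 150.8 - 359.4 = -208.6
Secondary income: -98.3
Current account = (-332.0) + (-103.3) + (-208.6) + (-98.3) = -742.2
(Excluded from the current account — financial account: domestic pension funds' purchases of foreign equities 884.7, inward foreign direct investment in the manufacturing sector 1160.6; capital account: sale of embassy land to a foreign government 87.2.)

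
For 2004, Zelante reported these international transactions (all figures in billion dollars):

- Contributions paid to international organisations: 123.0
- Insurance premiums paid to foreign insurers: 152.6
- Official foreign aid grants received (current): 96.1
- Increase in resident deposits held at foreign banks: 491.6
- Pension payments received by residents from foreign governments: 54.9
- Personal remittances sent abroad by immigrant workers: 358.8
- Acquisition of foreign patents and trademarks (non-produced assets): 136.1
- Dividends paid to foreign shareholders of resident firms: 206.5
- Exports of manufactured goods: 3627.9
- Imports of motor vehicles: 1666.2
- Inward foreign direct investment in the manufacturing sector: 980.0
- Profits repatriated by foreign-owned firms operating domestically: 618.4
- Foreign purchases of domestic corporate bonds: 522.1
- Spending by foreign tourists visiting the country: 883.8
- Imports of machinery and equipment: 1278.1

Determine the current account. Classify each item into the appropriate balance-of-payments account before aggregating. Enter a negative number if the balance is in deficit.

Goods: 3627.9 - 1278.1 - 1666.2 = 683.6
Services: -152.6 + 883.8 = 731.2
Primary income: -206.5 - 618.4 = -824.9
Secondary income: -123.0 + 54.9 + 96.1 - 358.8 = -330.8
Current account = 683.6 + 731.2 + (-824.9) + (-330.8) = 259.1
(Excluded from the current account — financial account: increase in resident deposits held at foreign banks 491.6, inward foreign direct investment in the manufacturing sector 980.0, foreign purchases of domestic corporate bonds 522.1; capital account: acquisition of foreign patents and trademarks (non-produced assets) 136.1.)

259.1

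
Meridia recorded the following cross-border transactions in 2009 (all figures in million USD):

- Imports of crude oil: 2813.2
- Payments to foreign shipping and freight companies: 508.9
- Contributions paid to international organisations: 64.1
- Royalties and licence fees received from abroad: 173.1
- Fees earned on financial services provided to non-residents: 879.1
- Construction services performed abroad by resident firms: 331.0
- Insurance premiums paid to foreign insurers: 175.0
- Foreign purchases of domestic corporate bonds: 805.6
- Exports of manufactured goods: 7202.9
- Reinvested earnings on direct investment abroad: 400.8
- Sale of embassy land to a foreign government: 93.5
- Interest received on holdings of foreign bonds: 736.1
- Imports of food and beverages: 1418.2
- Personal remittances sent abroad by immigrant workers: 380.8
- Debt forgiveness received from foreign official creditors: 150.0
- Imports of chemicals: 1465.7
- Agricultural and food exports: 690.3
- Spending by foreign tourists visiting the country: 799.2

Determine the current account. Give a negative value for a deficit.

Goods: -1418.2 + 690.3 - 2813.2 + 7202.9 - 1465.7 = 2196.1
Services: -175.0 - 508.9 + 331.0 + 879.1 + 173.1 + 799.2 = 1498.5
Primary income: 400.8 + 736.1 = 1136.9
Secondary income: -380.8 - 64.1 = -444.9
Current account = 2196.1 + 1498.5 + 1136.9 + (-444.9) = 4386.6
(Excluded from the current account — financial account: foreign purchases of domestic corporate bonds 805.6; capital account: sale of embassy land to a foreign government 93.5, debt forgiveness received from foreign official creditors 150.0.)

4386.6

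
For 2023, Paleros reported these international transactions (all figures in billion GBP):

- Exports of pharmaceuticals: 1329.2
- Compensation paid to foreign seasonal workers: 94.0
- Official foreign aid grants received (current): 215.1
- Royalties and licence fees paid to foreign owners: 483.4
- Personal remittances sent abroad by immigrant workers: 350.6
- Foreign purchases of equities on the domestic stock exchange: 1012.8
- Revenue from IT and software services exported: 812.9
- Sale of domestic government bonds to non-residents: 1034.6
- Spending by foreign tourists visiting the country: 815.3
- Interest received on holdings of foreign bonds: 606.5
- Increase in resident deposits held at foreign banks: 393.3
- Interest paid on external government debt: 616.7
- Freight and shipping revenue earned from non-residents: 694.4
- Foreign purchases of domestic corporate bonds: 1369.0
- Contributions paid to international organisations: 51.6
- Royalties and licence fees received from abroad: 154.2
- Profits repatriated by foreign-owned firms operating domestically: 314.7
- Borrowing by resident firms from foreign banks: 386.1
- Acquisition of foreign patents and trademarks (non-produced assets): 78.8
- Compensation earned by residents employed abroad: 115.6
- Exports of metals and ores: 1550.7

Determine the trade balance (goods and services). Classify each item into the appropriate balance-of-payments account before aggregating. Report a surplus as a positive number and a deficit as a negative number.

4873.3

Goods: 1329.2 + 1550.7 = 2879.9
Services: 694.4 - 483.4 + 154.2 + 812.9 + 815.3 = 1993.4
Trade balance = 2879.9 + 1993.4 = 4873.3
(Excluded from the trade balance — primary income: compensation paid to foreign seasonal workers 94.0, interest received on holdings of foreign bonds 606.5, interest paid on external government debt 616.7, profits repatriated by foreign-owned firms operating domestically 314.7, compensation earned by residents employed abroad 115.6; secondary income: official foreign aid grants received (current) 215.1, personal remittances sent abroad by immigrant workers 350.6, contributions paid to international organisations 51.6; financial account: foreign purchases of equities on the domestic stock exchange 1012.8, sale of domestic government bonds to non-residents 1034.6, increase in resident deposits held at foreign banks 393.3, foreign purchases of domestic corporate bonds 1369.0, borrowing by resident firms from foreign banks 386.1; capital account: acquisition of foreign patents and trademarks (non-produced assets) 78.8.)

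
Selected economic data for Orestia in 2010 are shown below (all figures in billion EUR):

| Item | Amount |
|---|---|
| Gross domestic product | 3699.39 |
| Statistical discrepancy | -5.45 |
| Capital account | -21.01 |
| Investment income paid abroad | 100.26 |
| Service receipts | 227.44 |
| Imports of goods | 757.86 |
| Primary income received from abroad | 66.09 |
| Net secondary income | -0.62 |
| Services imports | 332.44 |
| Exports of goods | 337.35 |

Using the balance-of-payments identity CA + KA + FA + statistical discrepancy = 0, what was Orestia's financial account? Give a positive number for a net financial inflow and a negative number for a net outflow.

586.76

Goods balance = 337.35 - 757.86 = -420.51
Services balance = 227.44 - 332.44 = -105.00
Trade balance (goods + services) = -420.51 + (-105.00) = -525.51
Net primary income = 66.09 - 100.26 = -34.17
Net secondary income = -0.62
Current account = -525.51 + (-34.17) + (-0.62) = -560.30
Financial account = -(-560.30 + (-21.01) + (-5.45)) = 586.76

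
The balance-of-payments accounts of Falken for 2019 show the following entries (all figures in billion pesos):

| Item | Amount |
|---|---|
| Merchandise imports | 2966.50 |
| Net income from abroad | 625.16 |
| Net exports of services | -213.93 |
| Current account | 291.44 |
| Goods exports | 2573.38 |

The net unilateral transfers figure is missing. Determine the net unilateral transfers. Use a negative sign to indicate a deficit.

Current account = goods balance + services balance + net primary income + net secondary income
Sum of the known components = 18.11
Net unilateral transfers = CA - (known components) = 291.44 - 18.11 = 273.33

273.33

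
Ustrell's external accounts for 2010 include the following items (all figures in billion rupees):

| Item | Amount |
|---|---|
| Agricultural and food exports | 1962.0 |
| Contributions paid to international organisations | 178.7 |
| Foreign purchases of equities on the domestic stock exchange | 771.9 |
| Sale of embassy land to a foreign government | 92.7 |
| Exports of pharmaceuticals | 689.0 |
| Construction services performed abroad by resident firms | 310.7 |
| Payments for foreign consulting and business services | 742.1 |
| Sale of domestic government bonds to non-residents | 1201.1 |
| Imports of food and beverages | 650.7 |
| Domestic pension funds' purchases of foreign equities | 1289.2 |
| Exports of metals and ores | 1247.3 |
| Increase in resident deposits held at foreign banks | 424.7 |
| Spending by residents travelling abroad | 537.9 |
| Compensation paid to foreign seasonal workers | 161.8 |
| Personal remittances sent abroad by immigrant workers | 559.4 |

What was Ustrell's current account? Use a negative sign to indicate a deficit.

Goods: 1962.0 + 689.0 - 650.7 + 1247.3 = 3247.6
Services: -537.9 - 742.1 + 310.7 = -969.3
Primary income: -161.8
Secondary income: -559.4 - 178.7 = -738.1
Current account = 3247.6 + (-969.3) + (-161.8) + (-738.1) = 1378.4
(Excluded from the current account — financial account: foreign purchases of equities on the domestic stock exchange 771.9, sale of domestic government bonds to non-residents 1201.1, domestic pension funds' purchases of foreign equities 1289.2, increase in resident deposits held at foreign banks 424.7; capital account: sale of embassy land to a foreign government 92.7.)

1378.4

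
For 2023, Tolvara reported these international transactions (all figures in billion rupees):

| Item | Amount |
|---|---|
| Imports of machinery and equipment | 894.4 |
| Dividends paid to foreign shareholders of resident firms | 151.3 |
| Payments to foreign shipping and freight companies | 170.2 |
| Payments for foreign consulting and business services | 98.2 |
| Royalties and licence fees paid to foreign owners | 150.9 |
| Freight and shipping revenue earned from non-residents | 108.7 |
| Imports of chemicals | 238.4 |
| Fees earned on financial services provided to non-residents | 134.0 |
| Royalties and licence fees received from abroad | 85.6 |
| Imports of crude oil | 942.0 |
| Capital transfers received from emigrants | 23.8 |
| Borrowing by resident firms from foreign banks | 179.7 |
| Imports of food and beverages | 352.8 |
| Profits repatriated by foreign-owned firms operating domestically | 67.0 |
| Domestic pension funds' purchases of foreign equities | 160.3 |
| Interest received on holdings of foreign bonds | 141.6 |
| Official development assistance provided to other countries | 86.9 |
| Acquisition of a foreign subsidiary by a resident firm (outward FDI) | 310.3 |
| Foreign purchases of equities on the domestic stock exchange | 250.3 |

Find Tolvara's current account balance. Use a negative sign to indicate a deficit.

-2682.2

Goods: -894.4 - 238.4 - 942.0 - 352.8 = -2427.6
Services: 85.6 + 134.0 + 108.7 - 98.2 - 170.2 - 150.9 = -91.0
Primary income: -151.3 + 141.6 - 67.0 = -76.7
Secondary income: -86.9
Current account = (-2427.6) + (-91.0) + (-76.7) + (-86.9) = -2682.2
(Excluded from the current account — capital account: capital transfers received from emigrants 23.8; financial account: borrowing by resident firms from foreign banks 179.7, domestic pension funds' purchases of foreign equities 160.3, acquisition of a foreign subsidiary by a resident firm (outward FDI) 310.3, foreign purchases of equities on the domestic stock exchange 250.3.)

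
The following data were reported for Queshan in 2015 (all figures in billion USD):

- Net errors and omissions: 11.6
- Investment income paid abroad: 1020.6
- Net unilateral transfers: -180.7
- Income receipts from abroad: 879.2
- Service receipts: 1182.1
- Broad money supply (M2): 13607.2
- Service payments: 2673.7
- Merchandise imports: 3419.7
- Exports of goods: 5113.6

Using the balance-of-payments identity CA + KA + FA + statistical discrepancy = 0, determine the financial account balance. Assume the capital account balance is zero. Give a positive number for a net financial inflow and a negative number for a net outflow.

Goods balance = 5113.6 - 3419.7 = 1693.9
Services balance = 1182.1 - 2673.7 = -1491.6
Trade balance (goods + services) = 1693.9 + (-1491.6) = 202.3
Net primary income = 879.2 - 1020.6 = -141.4
Net secondary income = -180.7
Current account = 202.3 + (-141.4) + (-180.7) = -119.8
Financial account = -(-119.8 + 11.6) = 108.2

108.2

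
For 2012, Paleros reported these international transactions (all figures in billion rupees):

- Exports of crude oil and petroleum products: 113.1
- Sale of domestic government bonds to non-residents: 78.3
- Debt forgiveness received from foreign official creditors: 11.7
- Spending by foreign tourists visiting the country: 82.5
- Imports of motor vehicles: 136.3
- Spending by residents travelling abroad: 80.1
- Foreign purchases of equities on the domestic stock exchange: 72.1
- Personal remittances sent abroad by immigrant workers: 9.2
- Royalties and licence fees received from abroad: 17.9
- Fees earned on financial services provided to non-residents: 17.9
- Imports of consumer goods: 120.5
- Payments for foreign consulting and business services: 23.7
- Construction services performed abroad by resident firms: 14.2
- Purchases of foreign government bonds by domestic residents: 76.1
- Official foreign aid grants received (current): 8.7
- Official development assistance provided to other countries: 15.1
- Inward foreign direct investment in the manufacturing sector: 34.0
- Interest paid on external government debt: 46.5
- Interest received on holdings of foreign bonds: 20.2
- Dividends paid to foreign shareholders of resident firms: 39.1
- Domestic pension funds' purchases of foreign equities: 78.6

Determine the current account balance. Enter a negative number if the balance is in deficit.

Goods: -136.3 + 113.1 - 120.5 = -143.7
Services: 17.9 + 82.5 - 23.7 - 80.1 + 17.9 + 14.2 = 28.7
Primary income: -46.5 + 20.2 - 39.1 = -65.4
Secondary income: -9.2 - 15.1 + 8.7 = -15.6
Current account = (-143.7) + 28.7 + (-65.4) + (-15.6) = -196.0
(Excluded from the current account — financial account: sale of domestic government bonds to non-residents 78.3, foreign purchases of equities on the domestic stock exchange 72.1, purchases of foreign government bonds by domestic residents 76.1, inward foreign direct investment in the manufacturing sector 34.0, domestic pension funds' purchases of foreign equities 78.6; capital account: debt forgiveness received from foreign official creditors 11.7.)

-196.0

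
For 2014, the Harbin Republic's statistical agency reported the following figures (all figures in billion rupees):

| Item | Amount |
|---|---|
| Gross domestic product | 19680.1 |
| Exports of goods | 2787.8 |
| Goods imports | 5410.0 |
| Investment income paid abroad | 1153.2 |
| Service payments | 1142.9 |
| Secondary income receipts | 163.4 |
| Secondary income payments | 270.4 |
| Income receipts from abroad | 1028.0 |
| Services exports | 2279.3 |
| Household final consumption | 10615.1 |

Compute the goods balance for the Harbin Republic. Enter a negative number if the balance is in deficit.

-2622.2

Goods balance = 2787.8 - 5410.0 = -2622.2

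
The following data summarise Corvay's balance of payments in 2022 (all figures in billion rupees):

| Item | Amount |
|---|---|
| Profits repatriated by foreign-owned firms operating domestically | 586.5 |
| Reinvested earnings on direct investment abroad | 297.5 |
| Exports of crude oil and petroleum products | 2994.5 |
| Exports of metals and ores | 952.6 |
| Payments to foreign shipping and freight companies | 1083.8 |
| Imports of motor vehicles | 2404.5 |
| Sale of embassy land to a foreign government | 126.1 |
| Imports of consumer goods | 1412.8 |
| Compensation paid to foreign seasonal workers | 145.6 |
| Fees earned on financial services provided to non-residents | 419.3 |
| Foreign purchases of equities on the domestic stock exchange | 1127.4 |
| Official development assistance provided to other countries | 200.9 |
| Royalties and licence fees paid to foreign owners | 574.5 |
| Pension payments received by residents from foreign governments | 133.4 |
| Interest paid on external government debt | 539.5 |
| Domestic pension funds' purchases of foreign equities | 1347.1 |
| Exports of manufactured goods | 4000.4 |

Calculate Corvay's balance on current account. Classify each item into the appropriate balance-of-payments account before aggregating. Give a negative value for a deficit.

Goods: -1412.8 + 2994.5 - 2404.5 + 4000.4 + 952.6 = 4130.2
Services: -1083.8 - 574.5 + 419.3 = -1239.0
Primary income: -145.6 + 297.5 - 586.5 - 539.5 = -974.1
Secondary income: -200.9 + 133.4 = -67.5
Current account = 4130.2 + (-1239.0) + (-974.1) + (-67.5) = 1849.6
(Excluded from the current account — capital account: sale of embassy land to a foreign government 126.1; financial account: foreign purchases of equities on the domestic stock exchange 1127.4, domestic pension funds' purchases of foreign equities 1347.1.)

1849.6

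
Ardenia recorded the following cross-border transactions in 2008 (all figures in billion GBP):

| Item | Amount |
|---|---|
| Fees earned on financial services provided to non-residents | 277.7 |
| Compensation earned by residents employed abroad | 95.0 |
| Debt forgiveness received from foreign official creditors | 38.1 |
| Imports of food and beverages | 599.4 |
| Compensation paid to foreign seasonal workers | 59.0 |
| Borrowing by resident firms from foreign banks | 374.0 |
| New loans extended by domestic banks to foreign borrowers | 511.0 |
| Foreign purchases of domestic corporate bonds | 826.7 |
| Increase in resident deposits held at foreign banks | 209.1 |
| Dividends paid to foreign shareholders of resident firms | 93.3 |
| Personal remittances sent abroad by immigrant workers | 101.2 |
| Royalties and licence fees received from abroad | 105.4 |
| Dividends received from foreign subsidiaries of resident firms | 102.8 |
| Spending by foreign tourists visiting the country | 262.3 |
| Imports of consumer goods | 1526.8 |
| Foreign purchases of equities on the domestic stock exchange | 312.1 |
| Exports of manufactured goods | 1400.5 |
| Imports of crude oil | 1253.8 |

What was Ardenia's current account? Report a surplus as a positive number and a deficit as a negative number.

Goods: -1526.8 - 1253.8 - 599.4 + 1400.5 = -1979.5
Services: 105.4 + 262.3 + 277.7 = 645.4
Primary income: -93.3 + 102.8 - 59.0 + 95.0 = 45.5
Secondary income: -101.2
Current account = (-1979.5) + 645.4 + 45.5 + (-101.2) = -1389.8
(Excluded from the current account — capital account: debt forgiveness received from foreign official creditors 38.1; financial account: borrowing by resident firms from foreign banks 374.0, new loans extended by domestic banks to foreign borrowers 511.0, foreign purchases of domestic corporate bonds 826.7, increase in resident deposits held at foreign banks 209.1, foreign purchases of equities on the domestic stock exchange 312.1.)

-1389.8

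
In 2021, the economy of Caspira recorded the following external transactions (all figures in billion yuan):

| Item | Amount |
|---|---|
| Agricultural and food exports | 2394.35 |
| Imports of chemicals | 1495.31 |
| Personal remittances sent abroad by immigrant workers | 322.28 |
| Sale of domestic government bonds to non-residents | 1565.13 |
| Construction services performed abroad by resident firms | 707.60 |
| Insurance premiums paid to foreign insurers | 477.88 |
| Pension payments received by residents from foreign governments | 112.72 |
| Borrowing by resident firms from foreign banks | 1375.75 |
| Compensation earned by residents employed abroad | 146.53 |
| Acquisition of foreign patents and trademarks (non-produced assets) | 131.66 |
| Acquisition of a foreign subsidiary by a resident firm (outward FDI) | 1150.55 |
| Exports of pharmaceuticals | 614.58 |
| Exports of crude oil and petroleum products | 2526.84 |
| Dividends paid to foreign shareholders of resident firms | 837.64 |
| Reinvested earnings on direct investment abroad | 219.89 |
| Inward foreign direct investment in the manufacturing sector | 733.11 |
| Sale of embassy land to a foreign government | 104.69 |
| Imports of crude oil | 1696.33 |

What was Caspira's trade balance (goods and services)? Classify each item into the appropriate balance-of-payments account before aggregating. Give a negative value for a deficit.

2573.85

Goods: 2526.84 - 1495.31 + 2394.35 + 614.58 - 1696.33 = 2344.13
Services: -477.88 + 707.60 = 229.72
Trade balance = 2344.13 + 229.72 = 2573.85
(Excluded from the trade balance — secondary income: personal remittances sent abroad by immigrant workers 322.28, pension payments received by residents from foreign governments 112.72; financial account: sale of domestic government bonds to non-residents 1565.13, borrowing by resident firms from foreign banks 1375.75, acquisition of a foreign subsidiary by a resident firm (outward FDI) 1150.55, inward foreign direct investment in the manufacturing sector 733.11; primary income: compensation earned by residents employed abroad 146.53, dividends paid to foreign shareholders of resident firms 837.64, reinvested earnings on direct investment abroad 219.89; capital account: acquisition of foreign patents and trademarks (non-produced assets) 131.66, sale of embassy land to a foreign government 104.69.)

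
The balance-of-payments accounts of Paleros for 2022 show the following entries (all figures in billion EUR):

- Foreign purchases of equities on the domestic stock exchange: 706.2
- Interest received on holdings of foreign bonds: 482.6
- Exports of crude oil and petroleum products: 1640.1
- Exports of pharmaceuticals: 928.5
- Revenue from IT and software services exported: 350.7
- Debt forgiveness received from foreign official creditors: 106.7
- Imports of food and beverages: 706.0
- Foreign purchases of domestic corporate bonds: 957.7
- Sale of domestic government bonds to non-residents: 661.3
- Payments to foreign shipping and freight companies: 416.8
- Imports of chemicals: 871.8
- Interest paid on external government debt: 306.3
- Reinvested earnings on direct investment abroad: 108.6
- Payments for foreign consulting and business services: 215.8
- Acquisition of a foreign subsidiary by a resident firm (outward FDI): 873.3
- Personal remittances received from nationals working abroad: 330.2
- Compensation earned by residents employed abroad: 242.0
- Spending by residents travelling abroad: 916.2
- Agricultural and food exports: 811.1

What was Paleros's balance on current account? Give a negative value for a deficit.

Goods: 1640.1 - 706.0 + 811.1 + 928.5 - 871.8 = 1801.9
Services: -215.8 - 416.8 - 916.2 + 350.7 = -1198.1
Primary income: 242.0 + 482.6 + 108.6 - 306.3 = 526.9
Secondary income: 330.2
Current account = 1801.9 + (-1198.1) + 526.9 + 330.2 = 1460.9
(Excluded from the current account — financial account: foreign purchases of equities on the domestic stock exchange 706.2, foreign purchases of domestic corporate bonds 957.7, sale of domestic government bonds to non-residents 661.3, acquisition of a foreign subsidiary by a resident firm (outward FDI) 873.3; capital account: debt forgiveness received from foreign official creditors 106.7.)

1460.9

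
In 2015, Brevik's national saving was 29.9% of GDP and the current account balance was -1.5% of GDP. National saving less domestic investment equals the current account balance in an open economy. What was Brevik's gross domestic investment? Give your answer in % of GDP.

31.4

S - I = CA (net lending to the rest of the world).
I = S - CA = 29.9 - (-1.5) = 31.4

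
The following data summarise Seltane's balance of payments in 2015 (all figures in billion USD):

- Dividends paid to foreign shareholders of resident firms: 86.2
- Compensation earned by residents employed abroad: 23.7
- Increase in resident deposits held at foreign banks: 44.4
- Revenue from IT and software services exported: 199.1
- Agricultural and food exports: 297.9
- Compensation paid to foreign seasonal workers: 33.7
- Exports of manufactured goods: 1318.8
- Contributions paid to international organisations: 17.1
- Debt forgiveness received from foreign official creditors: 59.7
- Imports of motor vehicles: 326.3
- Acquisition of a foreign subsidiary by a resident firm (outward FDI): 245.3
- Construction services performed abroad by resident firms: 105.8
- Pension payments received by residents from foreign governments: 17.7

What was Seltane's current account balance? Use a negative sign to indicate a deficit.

Goods: 297.9 + 1318.8 - 326.3 = 1290.4
Services: 105.8 + 199.1 = 304.9
Primary income: 23.7 - 33.7 - 86.2 = -96.2
Secondary income: -17.1 + 17.7 = 0.6
Current account = 1290.4 + 304.9 + (-96.2) + 0.6 = 1499.7
(Excluded from the current account — financial account: increase in resident deposits held at foreign banks 44.4, acquisition of a foreign subsidiary by a resident firm (outward FDI) 245.3; capital account: debt forgiveness received from foreign official creditors 59.7.)

1499.7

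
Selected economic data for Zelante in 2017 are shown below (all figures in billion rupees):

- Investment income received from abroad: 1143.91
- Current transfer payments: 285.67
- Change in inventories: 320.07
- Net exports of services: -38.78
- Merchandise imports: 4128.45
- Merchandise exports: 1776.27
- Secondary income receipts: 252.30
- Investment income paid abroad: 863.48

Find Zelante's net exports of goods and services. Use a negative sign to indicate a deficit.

Goods balance = 1776.27 - 4128.45 = -2352.18
Services balance = -38.78
Trade balance (goods + services) = -2352.18 + (-38.78) = -2390.96

-2390.96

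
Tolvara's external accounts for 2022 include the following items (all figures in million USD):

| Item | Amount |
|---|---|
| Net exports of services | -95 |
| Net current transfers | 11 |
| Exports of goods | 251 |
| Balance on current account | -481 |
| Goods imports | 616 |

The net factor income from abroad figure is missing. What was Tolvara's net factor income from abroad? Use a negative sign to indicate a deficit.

Current account = goods balance + services balance + net primary income + net secondary income
Sum of the known components = -449
Net factor income from abroad = CA - (known components) = -481 - (-449) = -32

-32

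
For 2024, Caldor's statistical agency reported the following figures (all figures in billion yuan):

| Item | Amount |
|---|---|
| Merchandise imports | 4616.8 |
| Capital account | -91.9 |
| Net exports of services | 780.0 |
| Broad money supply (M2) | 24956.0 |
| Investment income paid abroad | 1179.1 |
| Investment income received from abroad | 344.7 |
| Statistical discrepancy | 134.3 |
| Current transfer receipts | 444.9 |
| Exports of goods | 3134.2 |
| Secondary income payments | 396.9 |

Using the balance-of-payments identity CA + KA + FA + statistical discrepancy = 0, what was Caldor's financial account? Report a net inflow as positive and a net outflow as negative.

Goods balance = 3134.2 - 4616.8 = -1482.6
Services balance = 780.0
Trade balance (goods + services) = -1482.6 + 780.0 = -702.6
Net primary income = 344.7 - 1179.1 = -834.4
Net secondary income = 444.9 - 396.9 = 48.0
Current account = -702.6 + (-834.4) + 48.0 = -1489.0
Financial account = -(-1489.0 + (-91.9) + 134.3) = 1446.6

1446.6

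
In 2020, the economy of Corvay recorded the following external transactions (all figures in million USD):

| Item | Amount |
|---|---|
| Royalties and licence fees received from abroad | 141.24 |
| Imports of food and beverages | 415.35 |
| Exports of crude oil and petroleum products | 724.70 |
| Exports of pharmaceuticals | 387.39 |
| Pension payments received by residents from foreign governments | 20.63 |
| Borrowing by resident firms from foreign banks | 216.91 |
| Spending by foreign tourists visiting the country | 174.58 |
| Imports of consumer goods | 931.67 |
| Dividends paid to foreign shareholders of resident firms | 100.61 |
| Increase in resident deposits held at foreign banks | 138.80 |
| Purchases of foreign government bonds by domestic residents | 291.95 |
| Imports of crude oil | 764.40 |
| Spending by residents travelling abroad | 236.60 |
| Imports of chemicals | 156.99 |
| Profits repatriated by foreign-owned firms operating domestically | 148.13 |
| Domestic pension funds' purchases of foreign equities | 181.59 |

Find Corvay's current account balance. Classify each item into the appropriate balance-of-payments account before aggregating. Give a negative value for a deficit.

-1305.21

Goods: 387.39 - 415.35 + 724.70 - 931.67 - 764.40 - 156.99 = -1156.32
Services: -236.60 + 174.58 + 141.24 = 79.22
Primary income: -148.13 - 100.61 = -248.74
Secondary income: 20.63
Current account = (-1156.32) + 79.22 + (-248.74) + 20.63 = -1305.21
(Excluded from the current account — financial account: borrowing by resident firms from foreign banks 216.91, increase in resident deposits held at foreign banks 138.80, purchases of foreign government bonds by domestic residents 291.95, domestic pension funds' purchases of foreign equities 181.59.)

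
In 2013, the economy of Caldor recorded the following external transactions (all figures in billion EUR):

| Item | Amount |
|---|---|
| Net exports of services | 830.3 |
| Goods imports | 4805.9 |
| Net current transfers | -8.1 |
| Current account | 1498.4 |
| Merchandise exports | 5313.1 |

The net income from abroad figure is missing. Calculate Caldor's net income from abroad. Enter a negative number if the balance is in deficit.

Current account = goods balance + services balance + net primary income + net secondary income
Sum of the known components = 1329.4
Net income from abroad = CA - (known components) = 1498.4 - 1329.4 = 169.0

169.0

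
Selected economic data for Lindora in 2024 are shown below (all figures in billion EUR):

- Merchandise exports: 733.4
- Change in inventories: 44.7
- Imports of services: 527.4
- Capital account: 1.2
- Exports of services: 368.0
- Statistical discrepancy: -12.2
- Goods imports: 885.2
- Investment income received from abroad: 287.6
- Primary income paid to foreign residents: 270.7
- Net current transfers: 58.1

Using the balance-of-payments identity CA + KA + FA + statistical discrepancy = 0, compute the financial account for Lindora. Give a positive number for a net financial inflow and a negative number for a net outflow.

Goods balance = 733.4 - 885.2 = -151.8
Services balance = 368.0 - 527.4 = -159.4
Trade balance (goods + services) = -151.8 + (-159.4) = -311.2
Net primary income = 287.6 - 270.7 = 16.9
Net secondary income = 58.1
Current account = -311.2 + 16.9 + 58.1 = -236.2
Financial account = -(-236.2 + 1.2 + (-12.2)) = 247.2

247.2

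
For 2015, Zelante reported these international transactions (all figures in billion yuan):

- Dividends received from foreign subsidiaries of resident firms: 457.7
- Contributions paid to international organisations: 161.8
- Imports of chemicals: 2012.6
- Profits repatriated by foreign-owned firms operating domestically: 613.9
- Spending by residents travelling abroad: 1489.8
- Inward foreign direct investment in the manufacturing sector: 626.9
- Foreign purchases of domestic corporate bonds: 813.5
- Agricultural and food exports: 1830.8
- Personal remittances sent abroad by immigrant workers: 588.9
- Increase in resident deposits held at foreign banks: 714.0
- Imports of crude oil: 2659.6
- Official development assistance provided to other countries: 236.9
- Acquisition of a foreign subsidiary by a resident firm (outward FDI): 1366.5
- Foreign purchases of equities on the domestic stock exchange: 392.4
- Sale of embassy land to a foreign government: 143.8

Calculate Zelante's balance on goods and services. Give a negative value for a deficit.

Goods: -2659.6 - 2012.6 + 1830.8 = -2841.4
Services: -1489.8
Trade balance = -2841.4 + (-1489.8) = -4331.2
(Excluded from the trade balance — primary income: dividends received from foreign subsidiaries of resident firms 457.7, profits repatriated by foreign-owned firms operating domestically 613.9; secondary income: contributions paid to international organisations 161.8, personal remittances sent abroad by immigrant workers 588.9, official development assistance provided to other countries 236.9; financial account: inward foreign direct investment in the manufacturing sector 626.9, foreign purchases of domestic corporate bonds 813.5, increase in resident deposits held at foreign banks 714.0, acquisition of a foreign subsidiary by a resident firm (outward FDI) 1366.5, foreign purchases of equities on the domestic stock exchange 392.4; capital account: sale of embassy land to a foreign government 143.8.)

-4331.2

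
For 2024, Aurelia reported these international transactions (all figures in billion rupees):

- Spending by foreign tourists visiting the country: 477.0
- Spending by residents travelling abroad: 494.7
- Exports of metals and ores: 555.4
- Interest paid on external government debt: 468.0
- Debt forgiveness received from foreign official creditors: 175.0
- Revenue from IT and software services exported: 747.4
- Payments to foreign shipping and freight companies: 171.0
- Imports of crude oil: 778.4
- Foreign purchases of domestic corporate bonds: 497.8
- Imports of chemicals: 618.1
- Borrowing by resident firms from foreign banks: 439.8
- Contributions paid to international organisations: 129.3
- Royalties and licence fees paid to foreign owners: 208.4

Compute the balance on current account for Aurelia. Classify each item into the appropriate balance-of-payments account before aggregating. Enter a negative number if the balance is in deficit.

-1088.1

Goods: 555.4 - 778.4 - 618.1 = -841.1
Services: -494.7 + 477.0 + 747.4 - 171.0 - 208.4 = 350.3
Primary income: -468.0
Secondary income: -129.3
Current account = (-841.1) + 350.3 + (-468.0) + (-129.3) = -1088.1
(Excluded from the current account — capital account: debt forgiveness received from foreign official creditors 175.0; financial account: foreign purchases of domestic corporate bonds 497.8, borrowing by resident firms from foreign banks 439.8.)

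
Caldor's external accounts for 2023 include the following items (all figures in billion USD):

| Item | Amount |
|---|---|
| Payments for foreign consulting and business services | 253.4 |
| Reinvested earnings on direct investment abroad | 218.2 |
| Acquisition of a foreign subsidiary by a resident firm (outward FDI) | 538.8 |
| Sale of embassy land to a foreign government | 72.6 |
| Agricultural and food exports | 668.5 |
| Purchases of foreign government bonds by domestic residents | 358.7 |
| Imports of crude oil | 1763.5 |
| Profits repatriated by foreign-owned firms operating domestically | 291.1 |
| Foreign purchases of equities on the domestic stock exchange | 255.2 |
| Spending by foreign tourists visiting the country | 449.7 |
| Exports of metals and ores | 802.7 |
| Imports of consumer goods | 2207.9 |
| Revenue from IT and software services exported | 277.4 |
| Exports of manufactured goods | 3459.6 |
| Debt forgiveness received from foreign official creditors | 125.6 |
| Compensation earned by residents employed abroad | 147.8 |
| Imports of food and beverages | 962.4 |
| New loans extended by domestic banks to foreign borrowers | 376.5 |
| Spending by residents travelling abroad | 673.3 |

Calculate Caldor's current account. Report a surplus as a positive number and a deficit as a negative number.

-127.7

Goods: -1763.5 + 668.5 - 962.4 + 3459.6 + 802.7 - 2207.9 = -3.0
Services: -253.4 + 277.4 - 673.3 + 449.7 = -199.6
Primary income: 147.8 - 291.1 + 218.2 = 74.9
Current account = (-3.0) + (-199.6) + 74.9 = -127.7
(Excluded from the current account — financial account: acquisition of a foreign subsidiary by a resident firm (outward FDI) 538.8, purchases of foreign government bonds by domestic residents 358.7, foreign purchases of equities on the domestic stock exchange 255.2, new loans extended by domestic banks to foreign borrowers 376.5; capital account: sale of embassy land to a foreign government 72.6, debt forgiveness received from foreign official creditors 125.6.)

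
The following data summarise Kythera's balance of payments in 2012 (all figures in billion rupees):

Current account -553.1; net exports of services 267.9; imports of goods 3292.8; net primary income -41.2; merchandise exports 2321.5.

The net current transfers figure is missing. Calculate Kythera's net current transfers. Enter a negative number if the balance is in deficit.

Current account = goods balance + services balance + net primary income + net secondary income
Sum of the known components = -744.6
Net current transfers = CA - (known components) = -553.1 - (-744.6) = 191.5

191.5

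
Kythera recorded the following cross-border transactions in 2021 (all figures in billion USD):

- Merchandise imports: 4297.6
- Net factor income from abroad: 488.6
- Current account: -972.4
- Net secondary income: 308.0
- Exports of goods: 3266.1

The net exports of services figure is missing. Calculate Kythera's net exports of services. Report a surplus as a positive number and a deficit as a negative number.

Current account = goods balance + services balance + net primary income + net secondary income
Sum of the known components = -234.9
Net exports of services = CA - (known components) = -972.4 - (-234.9) = -737.5

-737.5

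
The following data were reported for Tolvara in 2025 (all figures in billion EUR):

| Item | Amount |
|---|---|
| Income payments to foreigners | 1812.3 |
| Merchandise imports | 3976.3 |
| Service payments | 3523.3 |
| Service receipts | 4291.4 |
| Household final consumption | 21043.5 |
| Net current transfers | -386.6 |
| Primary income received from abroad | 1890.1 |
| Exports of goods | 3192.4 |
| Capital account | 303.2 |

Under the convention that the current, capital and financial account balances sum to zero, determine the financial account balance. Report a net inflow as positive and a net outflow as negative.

Goods balance = 3192.4 - 3976.3 = -783.9
Services balance = 4291.4 - 3523.3 = 768.1
Trade balance (goods + services) = -783.9 + 768.1 = -15.8
Net primary income = 1890.1 - 1812.3 = 77.8
Net secondary income = -386.6
Current account = -15.8 + 77.8 + (-386.6) = -324.6
Financial account = -(-324.6 + 303.2) = 21.4

21.4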